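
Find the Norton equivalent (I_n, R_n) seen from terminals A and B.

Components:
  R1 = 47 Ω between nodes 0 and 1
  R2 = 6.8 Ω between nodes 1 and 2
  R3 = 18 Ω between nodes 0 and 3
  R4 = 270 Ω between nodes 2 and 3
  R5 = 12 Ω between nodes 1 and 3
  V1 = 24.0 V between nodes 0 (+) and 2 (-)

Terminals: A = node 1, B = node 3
Find the Thévenin equivalent first; then I_n = V_th/R_th and R_n = R_th.
Step 1 — V_th is the open-circuit voltage V_A - V_B (nothing connected across the terminals).
Nodal analysis, taking node 2 as the 0 V reference.
Source V1 fixes V_0 = 24 V.
KCL at each unknown node (sum of currents leaving = 0; resistances in Ω):
  Node 1: (V_1 - 24)/47 + (V_1 - 0)/6.8 + (V_1 - V_3)/12 = 0
  Node 3: (V_3 - 24)/18 + (V_3 - 0)/270 + (V_3 - V_1)/12 = 0
Collecting terms (coefficients in siemens):
  0.2517·V_1 - 0.08333·V_3 = 0.5106
  0.1426·V_3 - 0.08333·V_1 = 1.333
Determinant D = (0.2517)(0.1426) - (-0.08333)(-0.08333) = 0.02894
V_1 = [(0.5106)(0.1426) - (-0.08333)(1.333)]/D = 6.355 V
V_3 = [(0.2517)(1.333) - (0.5106)(-0.08333)]/D = 13.06 V
V_th = V_1 - V_3 = 6.355 - 13.06 = -6.71 V
Step 2 — R_th: zero the source — replace V1 by a short circuit (node 2 merges into node 0) — and find the resistance seen between A (node 1) and B (node 3).
Reduce the network between node 1 (A) and node 3 (B) by series/parallel combination:
  Rp1 = R1 ‖ R2 (parallel, both between nodes 0 and 1) = 1/(1/47 + 1/6.8) = 5.941 Ω
  Rp2 = R3 ‖ R4 (parallel, both between nodes 0 and 3) = 1/(1/18 + 1/270) = 16.88 Ω
  Rs1 = Rp1 + Rp2 (series, joined only at node 0) = 5.941 + 16.88 = 22.82 Ω
  Rp3 = R5 ‖ Rs1 (parallel, both between nodes 1 and 3) = 1/(1/12 + 1/22.82) = 7.864 Ω
R_th = 7.864 Ω
I_n = V_th/R_th = -6.71/7.864 = -0.8532 A, and R_n = R_th = 7.864 Ω

Final answer: I_n = -0.8532 A, R_n = 7.864 Ω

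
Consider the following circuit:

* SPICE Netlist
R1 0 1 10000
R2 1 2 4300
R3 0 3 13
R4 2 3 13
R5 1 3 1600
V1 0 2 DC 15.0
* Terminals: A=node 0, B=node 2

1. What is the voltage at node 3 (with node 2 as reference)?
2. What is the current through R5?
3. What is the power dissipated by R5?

Nodal analysis, taking node 2 as the 0 V reference.
Source V1 fixes V_0 = 15 V.
KCL at each unknown node (sum of currents leaving = 0; resistances in Ω):
  Node 1: (V_1 - 15)/10000 + (V_1 - 0)/4300 + (V_1 - V_3)/1600 = 0
  Node 3: (V_3 - 15)/13 + (V_3 - 0)/13 + (V_3 - V_1)/1600 = 0
Collecting terms (coefficients in siemens):
  0.0009576·V_1 - 0.000625·V_3 = 0.0015
  0.1545·V_3 - 0.000625·V_1 = 1.154
Determinant D = (0.0009576)(0.1545) - (-0.000625)(-0.000625) = 0.0001475
V_1 = [(0.0015)(0.1545) - (-0.000625)(1.154)]/D = 6.459 V
V_3 = [(0.0009576)(1.154) - (0.0015)(-0.000625)]/D = 7.496 V
Part 1:
  Read off the nodal solution: V_3 = 7.496 V
Part 2:
  I_R5 = (V_1 - V_3)/R5 = (6.459 - 7.496)/1600 = -0.000648 A
  Magnitude: I_R5 = 0.000648 A
Part 3:
  I_R5 = (V_1 - V_3)/R5 = (6.459 - 7.496)/1600 = -0.000648 A
  P_R5 = I_R5² × R5 = (-0.000648)² × 1600 = 0.0006718 W

Final answers:
1. V_3 = 7.496 V
2. I_R5 = 0.000648 A
3. P_R5 = 0.0006718 W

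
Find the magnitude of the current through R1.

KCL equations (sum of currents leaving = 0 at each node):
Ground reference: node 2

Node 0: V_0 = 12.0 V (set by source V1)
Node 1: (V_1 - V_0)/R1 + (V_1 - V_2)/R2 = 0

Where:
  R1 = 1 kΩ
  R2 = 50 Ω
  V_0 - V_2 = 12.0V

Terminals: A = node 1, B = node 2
Nodal analysis, taking node 2 as the 0 V reference.
Source V1 fixes V_0 = 12 V.
KCL at each unknown node (sum of currents leaving = 0; resistances in Ω):
  Node 1: (V_1 - 12)/1000 + (V_1 - 0)/50 = 0
Collecting terms: 0.021 × V_1 = 0.012  =>  V_1 = 0.5714 V
I_R1 = (V_0 - V_1)/R1 = (12 - 0.5714)/1000 = 0.01143 A
|I_R1| = 0.01143 A

Final answer: |I_R1| = 0.01143 A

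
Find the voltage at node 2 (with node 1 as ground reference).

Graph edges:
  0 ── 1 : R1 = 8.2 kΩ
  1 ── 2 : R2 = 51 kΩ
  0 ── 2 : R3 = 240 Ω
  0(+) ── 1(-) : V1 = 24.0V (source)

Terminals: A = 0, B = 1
Nodal analysis, taking node 1 as the 0 V reference.
Source V1 fixes V_0 = 24 V.
KCL at each unknown node (sum of currents leaving = 0; resistances in Ω):
  Node 2: (V_2 - 0)/51000 + (V_2 - 24)/240 = 0
Collecting terms: 0.004186 × V_2 = 0.1  =>  V_2 = 23.89 V
The requested potential is V_2 = 23.89 V.

Final answer: V_2 = 23.89 V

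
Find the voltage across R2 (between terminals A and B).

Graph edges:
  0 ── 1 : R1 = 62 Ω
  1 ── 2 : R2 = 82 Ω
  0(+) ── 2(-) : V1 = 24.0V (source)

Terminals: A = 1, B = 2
R1 and R2 are in series across V1 (node 0 → node 1 → node 2), and the output A–B is taken across R2, so this is a voltage divider.
Series current: I = V1/(R1 + R2) = 24/(62 + 82) = 24/144 = 0.1667 A
V_R2 = I × R2 = V1 × R2/(R1 + R2) = 24 × 82/144 = 13.67 V

Final answer: 13.67 V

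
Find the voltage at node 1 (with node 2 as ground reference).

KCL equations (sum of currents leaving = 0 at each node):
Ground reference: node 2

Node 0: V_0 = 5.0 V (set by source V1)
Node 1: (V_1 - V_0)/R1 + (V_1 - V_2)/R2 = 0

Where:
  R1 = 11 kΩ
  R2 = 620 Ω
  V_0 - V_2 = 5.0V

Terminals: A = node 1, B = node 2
Nodal analysis, taking node 2 as the 0 V reference.
Source V1 fixes V_0 = 5 V.
KCL at each unknown node (sum of currents leaving = 0; resistances in Ω):
  Node 1: (V_1 - 5)/11000 + (V_1 - 0)/620 = 0
Collecting terms: 0.001704 × V_1 = 0.0004545  =>  V_1 = 0.2668 V
The requested potential is V_1 = 0.2668 V.

Final answer: V_1 = 0.2668 V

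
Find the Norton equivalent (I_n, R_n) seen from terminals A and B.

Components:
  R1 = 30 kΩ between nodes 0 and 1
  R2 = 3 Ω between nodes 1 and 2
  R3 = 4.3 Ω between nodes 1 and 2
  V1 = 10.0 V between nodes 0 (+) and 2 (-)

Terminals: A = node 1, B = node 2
Find the Thévenin equivalent first; then I_n = V_th/R_th and R_n = R_th.
Step 1 — V_th is the open-circuit voltage V_A - V_B (nothing connected across the terminals).
Nodal analysis, taking node 2 as the 0 V reference.
Source V1 fixes V_0 = 10 V.
KCL at each unknown node (sum of currents leaving = 0; resistances in Ω):
  Node 1: (V_1 - 10)/30000 + (V_1 - 0)/3 + (V_1 - 0)/4.3 = 0
Collecting terms: 0.5659 × V_1 = 0.0003333  =>  V_1 = 0.000589 V
V_th = V_1 - V_2 = 0.000589 - 0 = 0.000589 V
Step 2 — R_th: zero the source — replace V1 by a short circuit (node 2 merges into node 0) — and find the resistance seen between A (node 1) and B (node 0).
Reduce the network between node 1 (A) and node 0 (B) by series/parallel combination:
  Rp1 = R1 ‖ R2 ‖ R3 (parallel, all between nodes 0 and 1) = 1/(1/30000 + 1/3 + 1/4.3) = 1.767 Ω
R_th = 1.767 Ω
I_n = V_th/R_th = 0.000589/1.767 = 0.0003333 A, and R_n = R_th = 1.767 Ω

Final answer: I_n = 0.0003333 A, R_n = 1.767 Ω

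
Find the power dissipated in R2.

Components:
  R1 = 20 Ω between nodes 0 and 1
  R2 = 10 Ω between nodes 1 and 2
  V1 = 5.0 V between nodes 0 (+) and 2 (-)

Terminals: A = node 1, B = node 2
Nodal analysis, taking node 2 as the 0 V reference.
Source V1 fixes V_0 = 5 V.
KCL at each unknown node (sum of currents leaving = 0; resistances in Ω):
  Node 1: (V_1 - 5)/20 + (V_1 - 0)/10 = 0
Collecting terms: 0.15 × V_1 = 0.25  =>  V_1 = 1.667 V
I_R2 = (V_1 - V_2)/R2 = (1.667 - 0)/10 = 0.1667 A
P_R2 = I_R2² × R2 = (0.1667)² × 10 = 0.2778 W

Final answer: 0.2778 W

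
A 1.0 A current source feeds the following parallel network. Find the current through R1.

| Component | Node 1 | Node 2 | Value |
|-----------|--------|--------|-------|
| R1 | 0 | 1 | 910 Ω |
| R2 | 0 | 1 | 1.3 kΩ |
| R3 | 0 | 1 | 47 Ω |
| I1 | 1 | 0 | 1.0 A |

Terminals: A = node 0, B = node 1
All resistors sit directly between nodes 0 and 1, so they are in parallel and share one voltage V; the full source current 1 A splits among them.
1/R_par = 1/910 + 1/1300 + 1/47 = 0.02314 S  =>  R_par = 43.21 Ω
V = I × R_par = 1 × 43.21 = 43.21 V
I_R1 = V/R1 = 43.21/910 = 0.04748 A

Final answer: 0.04748 A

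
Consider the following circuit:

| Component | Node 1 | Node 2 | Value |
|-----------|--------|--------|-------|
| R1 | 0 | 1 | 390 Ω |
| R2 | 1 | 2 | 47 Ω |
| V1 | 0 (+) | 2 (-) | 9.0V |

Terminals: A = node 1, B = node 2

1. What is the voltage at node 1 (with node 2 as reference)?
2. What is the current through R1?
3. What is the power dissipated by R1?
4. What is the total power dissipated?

Nodal analysis, taking node 2 as the 0 V reference.
Source V1 fixes V_0 = 9 V.
KCL at each unknown node (sum of currents leaving = 0; resistances in Ω):
  Node 1: (V_1 - 9)/390 + (V_1 - 0)/47 = 0
Collecting terms: 0.02384 × V_1 = 0.02308  =>  V_1 = 0.968 V
Part 1:
  Read off the nodal solution: V_1 = 0.968 V
Part 2:
  I_R1 = (V_0 - V_1)/R1 = (9 - 0.968)/390 = 0.02059 A
  Magnitude: I_R1 = 0.02059 A
Part 3:
  I_R1 = (V_0 - V_1)/R1 = (9 - 0.968)/390 = 0.02059 A
  P_R1 = I_R1² × R1 = (0.02059)² × 390 = 0.1654 W
Part 4:
  Power in each resistor, P = (ΔV)²/R:
    P_R1 = (9 - 0.968)²/390 = 0.1654 W
    P_R2 = (0.968 - 0)²/47 = 0.01994 W
  P_total = P_R1 + P_R2 = 0.1854 W

Final answers:
1. V_1 = 0.968 V
2. I_R1 = 0.02059 A
3. P_R1 = 0.1654 W
4. P_total = 0.1854 W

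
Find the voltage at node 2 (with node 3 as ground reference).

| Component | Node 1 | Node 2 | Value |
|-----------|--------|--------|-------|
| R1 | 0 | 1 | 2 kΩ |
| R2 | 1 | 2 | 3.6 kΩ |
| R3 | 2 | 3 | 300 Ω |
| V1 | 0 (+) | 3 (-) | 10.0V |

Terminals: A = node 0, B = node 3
Nodal analysis, taking node 3 as the 0 V reference.
Source V1 fixes V_0 = 10 V.
KCL at each unknown node (sum of currents leaving = 0; resistances in Ω):
  Node 1: (V_1 - 10)/2000 + (V_1 - V_2)/3600 = 0
  Node 2: (V_2 - V_1)/3600 + (V_2 - 0)/300 = 0
Collecting terms (coefficients in siemens):
  0.0007778·V_1 - 0.0002778·V_2 = 0.005
  0.003611·V_2 - 0.0002778·V_1 = 0
Determinant D = (0.0007778)(0.003611) - (-0.0002778)(-0.0002778) = 0.000002731
V_1 = [(0.005)(0.003611) - (-0.0002778)(0)]/D = 6.61 V
V_2 = [(0.0007778)(0) - (0.005)(-0.0002778)]/D = 0.5085 V
The requested potential is V_2 = 0.5085 V.

Final answer: V_2 = 0.5085 V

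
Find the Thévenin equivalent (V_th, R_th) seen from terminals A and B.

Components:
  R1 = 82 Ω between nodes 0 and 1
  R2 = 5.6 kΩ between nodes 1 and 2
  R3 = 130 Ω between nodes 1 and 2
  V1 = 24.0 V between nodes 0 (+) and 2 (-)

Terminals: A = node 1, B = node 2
Step 1 — V_th is the open-circuit voltage V_A - V_B (nothing connected across the terminals).
Nodal analysis, taking node 2 as the 0 V reference.
Source V1 fixes V_0 = 24 V.
KCL at each unknown node (sum of currents leaving = 0; resistances in Ω):
  Node 1: (V_1 - 24)/82 + (V_1 - 0)/5600 + (V_1 - 0)/130 = 0
Collecting terms: 0.02007 × V_1 = 0.2927  =>  V_1 = 14.59 V
V_th = V_1 - V_2 = 14.59 - 0 = 14.59 V
Step 2 — R_th: zero the source — replace V1 by a short circuit (node 2 merges into node 0) — and find the resistance seen between A (node 1) and B (node 0).
Reduce the network between node 1 (A) and node 0 (B) by series/parallel combination:
  Rp1 = R1 ‖ R2 ‖ R3 (parallel, all between nodes 0 and 1) = 1/(1/82 + 1/5600 + 1/130) = 49.84 Ω
R_th = 49.84 Ω

Final answer: V_th = 14.59 V, R_th = 49.84 Ω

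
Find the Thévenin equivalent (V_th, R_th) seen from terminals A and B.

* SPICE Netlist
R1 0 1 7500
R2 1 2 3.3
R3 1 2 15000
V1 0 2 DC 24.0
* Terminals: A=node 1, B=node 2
Step 1 — V_th is the open-circuit voltage V_A - V_B (nothing connected across the terminals).
Nodal analysis, taking node 2 as the 0 V reference.
Source V1 fixes V_0 = 24 V.
KCL at each unknown node (sum of currents leaving = 0; resistances in Ω):
  Node 1: (V_1 - 24)/7500 + (V_1 - 0)/3.3 + (V_1 - 0)/15000 = 0
Collecting terms: 0.3032 × V_1 = 0.0032  =>  V_1 = 0.01055 V
V_th = V_1 - V_2 = 0.01055 - 0 = 0.01055 V
Step 2 — R_th: zero the source — replace V1 by a short circuit (node 2 merges into node 0) — and find the resistance seen between A (node 1) and B (node 0).
Reduce the network between node 1 (A) and node 0 (B) by series/parallel combination:
  Rp1 = R1 ‖ R2 ‖ R3 (parallel, all between nodes 0 and 1) = 1/(1/7500 + 1/3.3 + 1/15000) = 3.298 Ω
R_th = 3.298 Ω

Final answer: V_th = 0.01055 V, R_th = 3.298 Ω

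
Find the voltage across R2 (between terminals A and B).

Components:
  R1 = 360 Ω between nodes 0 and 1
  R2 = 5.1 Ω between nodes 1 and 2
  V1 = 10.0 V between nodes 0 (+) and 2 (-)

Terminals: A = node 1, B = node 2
R1 and R2 are in series across V1 (node 0 → node 1 → node 2), and the output A–B is taken across R2, so this is a voltage divider.
Series current: I = V1/(R1 + R2) = 10/(360 + 5.1) = 10/365.1 = 0.02739 A
V_R2 = I × R2 = V1 × R2/(R1 + R2) = 10 × 5.1/365.1 = 0.1397 V

Final answer: 0.1397 V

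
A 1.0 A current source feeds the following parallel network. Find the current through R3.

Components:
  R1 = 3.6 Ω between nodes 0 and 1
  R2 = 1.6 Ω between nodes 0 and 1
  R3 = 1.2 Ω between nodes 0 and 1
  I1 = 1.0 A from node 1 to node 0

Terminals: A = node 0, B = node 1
All resistors sit directly between nodes 0 and 1, so they are in parallel and share one voltage V; the full source current 1 A splits among them.
1/R_par = 1/3.6 + 1/1.6 + 1/1.2 = 1.736 S  =>  R_par = 0.576 Ω
V = I × R_par = 1 × 0.576 = 0.576 V
I_R3 = V/R3 = 0.576/1.2 = 0.48 A

Final answer: 0.48 A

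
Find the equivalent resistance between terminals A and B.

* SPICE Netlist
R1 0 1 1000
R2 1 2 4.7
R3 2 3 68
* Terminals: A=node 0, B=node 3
Reduce the network between node 0 (A) and node 3 (B) by series/parallel combination:
  Rs1 = R1 + R2 (series, joined only at node 1) = 1000 + 4.7 = 1005 Ω
  Rs2 = R3 + Rs1 (series, joined only at node 2) = 68 + 1005 = 1073 Ω
R_eq = 1.073 kΩ

Final answer: 1.073 kΩ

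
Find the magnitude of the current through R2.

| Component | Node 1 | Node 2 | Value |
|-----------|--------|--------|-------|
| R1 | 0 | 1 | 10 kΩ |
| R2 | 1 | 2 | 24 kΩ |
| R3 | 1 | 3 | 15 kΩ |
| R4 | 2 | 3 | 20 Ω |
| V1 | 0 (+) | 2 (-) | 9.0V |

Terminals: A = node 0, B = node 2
Nodal analysis, taking node 2 as the 0 V reference.
Source V1 fixes V_0 = 9 V.
KCL at each unknown node (sum of currents leaving = 0; resistances in Ω):
  Node 1: (V_1 - 9)/10000 + (V_1 - 0)/24000 + (V_1 - V_3)/15000 = 0
  Node 3: (V_3 - V_1)/15000 + (V_3 - 0)/20 = 0
Collecting terms (coefficients in siemens):
  0.0002083·V_1 - 0.00006667·V_3 = 0.0009
  0.05007·V_3 - 0.00006667·V_1 = 0
Determinant D = (0.0002083)(0.05007) - (-0.00006667)(-0.00006667) = 0.00001043
V_1 = [(0.0009)(0.05007) - (-0.00006667)(0)]/D = 4.322 V
V_3 = [(0.0002083)(0) - (0.0009)(-0.00006667)]/D = 0.005755 V
I_R2 = (V_1 - V_2)/R2 = (4.322 - 0)/24000 = 0.0001801 A
|I_R2| = 0.0001801 A

Final answer: |I_R2| = 0.0001801 A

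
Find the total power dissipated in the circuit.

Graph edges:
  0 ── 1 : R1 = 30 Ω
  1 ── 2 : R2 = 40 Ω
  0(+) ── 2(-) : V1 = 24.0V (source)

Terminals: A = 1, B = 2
Nodal analysis, taking node 2 as the 0 V reference.
Source V1 fixes V_0 = 24 V.
KCL at each unknown node (sum of currents leaving = 0; resistances in Ω):
  Node 1: (V_1 - 24)/30 + (V_1 - 0)/40 = 0
Collecting terms: 0.05833 × V_1 = 0.8  =>  V_1 = 13.71 V
Power in each resistor, P = (ΔV)²/R:
  P_R1 = (24 - 13.71)²/30 = 3.527 W
  P_R2 = (13.71 - 0)²/40 = 4.702 W
P_total = P_R1 + P_R2 = 8.229 W

Final answer: 8.229 W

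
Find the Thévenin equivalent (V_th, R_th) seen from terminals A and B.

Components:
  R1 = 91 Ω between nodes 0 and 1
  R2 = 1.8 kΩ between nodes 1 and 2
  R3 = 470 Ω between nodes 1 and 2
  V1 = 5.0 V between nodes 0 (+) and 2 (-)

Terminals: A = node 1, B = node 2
Step 1 — V_th is the open-circuit voltage V_A - V_B (nothing connected across the terminals).
Nodal analysis, taking node 2 as the 0 V reference.
Source V1 fixes V_0 = 5 V.
KCL at each unknown node (sum of currents leaving = 0; resistances in Ω):
  Node 1: (V_1 - 5)/91 + (V_1 - 0)/1800 + (V_1 - 0)/470 = 0
Collecting terms: 0.01367 × V_1 = 0.05495  =>  V_1 = 4.019 V
V_th = V_1 - V_2 = 4.019 - 0 = 4.019 V
Step 2 — R_th: zero the source — replace V1 by a short circuit (node 2 merges into node 0) — and find the resistance seen between A (node 1) and B (node 0).
Reduce the network between node 1 (A) and node 0 (B) by series/parallel combination:
  Rp1 = R1 ‖ R2 ‖ R3 (parallel, all between nodes 0 and 1) = 1/(1/91 + 1/1800 + 1/470) = 73.14 Ω
R_th = 73.14 Ω

Final answer: V_th = 4.019 V, R_th = 73.14 Ω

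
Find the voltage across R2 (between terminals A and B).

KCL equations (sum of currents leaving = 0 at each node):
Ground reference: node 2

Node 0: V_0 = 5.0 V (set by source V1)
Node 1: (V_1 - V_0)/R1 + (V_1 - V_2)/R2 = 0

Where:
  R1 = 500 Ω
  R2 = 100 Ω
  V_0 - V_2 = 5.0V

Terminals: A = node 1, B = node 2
R1 and R2 are in series across V1 (node 0 → node 1 → node 2), and the output A–B is taken across R2, so this is a voltage divider.
Series current: I = V1/(R1 + R2) = 5/(500 + 100) = 5/600 = 0.008333 A
V_R2 = I × R2 = V1 × R2/(R1 + R2) = 5 × 100/600 = 0.8333 V

Final answer: 0.8333 V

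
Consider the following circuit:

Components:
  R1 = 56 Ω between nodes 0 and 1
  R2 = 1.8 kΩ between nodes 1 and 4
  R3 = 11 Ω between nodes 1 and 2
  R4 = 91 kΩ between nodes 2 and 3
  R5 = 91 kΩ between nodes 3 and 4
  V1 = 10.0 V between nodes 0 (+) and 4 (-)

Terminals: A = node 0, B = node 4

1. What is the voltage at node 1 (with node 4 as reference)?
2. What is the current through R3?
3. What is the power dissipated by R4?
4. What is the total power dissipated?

Nodal analysis, taking node 4 as the 0 V reference.
Source V1 fixes V_0 = 10 V.
KCL at each unknown node (sum of currents leaving = 0; resistances in Ω):
  Node 1: (V_1 - 10)/56 + (V_1 - 0)/1800 + (V_1 - V_2)/11 = 0
  Node 2: (V_2 - V_1)/11 + (V_2 - V_3)/91000 = 0
  Node 3: (V_3 - V_2)/91000 + (V_3 - 0)/91000 = 0
Collecting terms (coefficients in siemens):
  0.1093·V_1 - 0.09091·V_2 = 0.1786
  0.09092·V_2 - 0.09091·V_1 - 0.00001099·V_3 = 0
  0.00002198·V_3 - 0.00001099·V_2 = 0
Solving these 3 simultaneous equations (Gaussian elimination) gives:
  V_1 = 9.695 V, V_2 = 9.695 V, V_3 = 4.847 V
Part 1:
  Read off the nodal solution: V_1 = 9.695 V
Part 2:
  I_R3 = (V_1 - V_2)/R3 = (9.695 - 9.695)/11 = 0.00005327 A
  Magnitude: I_R3 = 0.00005327 A
Part 3:
  I_R4 = (V_2 - V_3)/R4 = (9.695 - 4.847)/91000 = 0.00005327 A
  P_R4 = I_R4² × R4 = (0.00005327)² × 91000 = 0.0002582 W
Part 4:
  Power in each resistor, P = (ΔV)²/R:
    P_R1 = (10 - 9.695)²/56 = 0.001657 W
    P_R2 = (9.695 - 0)²/1800 = 0.05222 W
    P_R3 = (9.695 - 9.695)²/11 = 0.00000003121 W
    P_R4 = (9.695 - 4.847)²/91000 = 0.0002582 W
    P_R5 = (4.847 - 0)²/91000 = 0.0002582 W
  P_total = P_R1 + P_R2 + P_R3 + P_R4 + P_R5 = 0.0544 W

Final answers:
1. V_1 = 9.695 V
2. I_R3 = 5.327e-05 A
3. P_R4 = 0.0002582 W
4. P_total = 0.0544 W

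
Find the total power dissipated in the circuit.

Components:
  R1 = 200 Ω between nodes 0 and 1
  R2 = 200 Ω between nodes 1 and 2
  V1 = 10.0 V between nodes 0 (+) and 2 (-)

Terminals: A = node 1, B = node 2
Nodal analysis, taking node 2 as the 0 V reference.
Source V1 fixes V_0 = 10 V.
KCL at each unknown node (sum of currents leaving = 0; resistances in Ω):
  Node 1: (V_1 - 10)/200 + (V_1 - 0)/200 = 0
Collecting terms: 0.01 × V_1 = 0.05  =>  V_1 = 5 V
Power in each resistor, P = (ΔV)²/R:
  P_R1 = (10 - 5)²/200 = 0.125 W
  P_R2 = (5 - 0)²/200 = 0.125 W
P_total = P_R1 + P_R2 = 0.25 W

Final answer: 0.25 W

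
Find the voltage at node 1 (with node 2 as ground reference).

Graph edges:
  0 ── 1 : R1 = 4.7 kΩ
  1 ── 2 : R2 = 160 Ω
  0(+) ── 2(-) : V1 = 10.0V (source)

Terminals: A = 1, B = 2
Nodal analysis, taking node 2 as the 0 V reference.
Source V1 fixes V_0 = 10 V.
KCL at each unknown node (sum of currents leaving = 0; resistances in Ω):
  Node 1: (V_1 - 10)/4700 + (V_1 - 0)/160 = 0
Collecting terms: 0.006463 × V_1 = 0.002128  =>  V_1 = 0.3292 V
The requested potential is V_1 = 0.3292 V.

Final answer: V_1 = 0.3292 V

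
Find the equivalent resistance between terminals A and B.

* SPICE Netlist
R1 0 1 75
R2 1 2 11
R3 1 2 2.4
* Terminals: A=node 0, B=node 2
Reduce the network between node 0 (A) and node 2 (B) by series/parallel combination:
  Rp1 = R2 ‖ R3 (parallel, both between nodes 1 and 2) = 1/(1/11 + 1/2.4) = 1.97 Ω
  Rs1 = R1 + Rp1 (series, joined only at node 1) = 75 + 1.97 = 76.97 Ω
R_eq = 76.97 Ω

Final answer: 76.97 Ω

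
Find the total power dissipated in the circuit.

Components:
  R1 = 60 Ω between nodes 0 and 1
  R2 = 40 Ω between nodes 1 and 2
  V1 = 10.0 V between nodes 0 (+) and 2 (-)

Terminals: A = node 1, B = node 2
Nodal analysis, taking node 2 as the 0 V reference.
Source V1 fixes V_0 = 10 V.
KCL at each unknown node (sum of currents leaving = 0; resistances in Ω):
  Node 1: (V_1 - 10)/60 + (V_1 - 0)/40 = 0
Collecting terms: 0.04167 × V_1 = 0.1667  =>  V_1 = 4 V
Power in each resistor, P = (ΔV)²/R:
  P_R1 = (10 - 4)²/60 = 0.6 W
  P_R2 = (4 - 0)²/40 = 0.4 W
P_total = P_R1 + P_R2 = 1 W

Final answer: 1 W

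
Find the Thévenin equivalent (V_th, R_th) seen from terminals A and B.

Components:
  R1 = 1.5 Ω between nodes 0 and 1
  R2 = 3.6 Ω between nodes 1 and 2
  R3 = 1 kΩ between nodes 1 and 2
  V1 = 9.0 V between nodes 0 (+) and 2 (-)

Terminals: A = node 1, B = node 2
Step 1 — V_th is the open-circuit voltage V_A - V_B (nothing connected across the terminals).
Nodal analysis, taking node 2 as the 0 V reference.
Source V1 fixes V_0 = 9 V.
KCL at each unknown node (sum of currents leaving = 0; resistances in Ω):
  Node 1: (V_1 - 9)/1.5 + (V_1 - 0)/3.6 + (V_1 - 0)/1000 = 0
Collecting terms: 0.9454 × V_1 = 6  =>  V_1 = 6.346 V
V_th = V_1 - V_2 = 6.346 - 0 = 6.346 V
Step 2 — R_th: zero the source — replace V1 by a short circuit (node 2 merges into node 0) — and find the resistance seen between A (node 1) and B (node 0).
Reduce the network between node 1 (A) and node 0 (B) by series/parallel combination:
  Rp1 = R1 ‖ R2 ‖ R3 (parallel, all between nodes 0 and 1) = 1/(1/1.5 + 1/3.6 + 1/1000) = 1.058 Ω
R_th = 1.058 Ω

Final answer: V_th = 6.346 V, R_th = 1.058 Ω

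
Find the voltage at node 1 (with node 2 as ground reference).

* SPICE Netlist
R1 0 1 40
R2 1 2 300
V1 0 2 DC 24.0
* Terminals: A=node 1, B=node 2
Nodal analysis, taking node 2 as the 0 V reference.
Source V1 fixes V_0 = 24 V.
KCL at each unknown node (sum of currents leaving = 0; resistances in Ω):
  Node 1: (V_1 - 24)/40 + (V_1 - 0)/300 = 0
Collecting terms: 0.02833 × V_1 = 0.6  =>  V_1 = 21.18 V
The requested potential is V_1 = 21.18 V.

Final answer: V_1 = 21.18 V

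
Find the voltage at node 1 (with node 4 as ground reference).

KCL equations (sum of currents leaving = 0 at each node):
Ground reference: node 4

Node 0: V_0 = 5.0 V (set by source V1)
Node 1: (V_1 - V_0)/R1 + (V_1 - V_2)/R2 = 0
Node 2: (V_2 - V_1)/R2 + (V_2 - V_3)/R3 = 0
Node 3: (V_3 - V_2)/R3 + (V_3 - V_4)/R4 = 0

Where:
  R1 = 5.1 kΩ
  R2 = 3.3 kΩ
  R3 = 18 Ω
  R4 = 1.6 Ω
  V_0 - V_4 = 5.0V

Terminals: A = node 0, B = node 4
Nodal analysis, taking node 4 as the 0 V reference.
Source V1 fixes V_0 = 5 V.
KCL at each unknown node (sum of currents leaving = 0; resistances in Ω):
  Node 1: (V_1 - 5)/5100 + (V_1 - V_2)/3300 = 0
  Node 2: (V_2 - V_1)/3300 + (V_2 - V_3)/18 = 0
  Node 3: (V_3 - V_2)/18 + (V_3 - 0)/1.6 = 0
Collecting terms (coefficients in siemens):
  0.0004991·V_1 - 0.000303·V_2 = 0.0009804
  0.05586·V_2 - 0.000303·V_1 - 0.05556·V_3 = 0
  0.6806·V_3 - 0.05556·V_2 = 0
Solving these 3 simultaneous equations (Gaussian elimination) gives:
  V_1 = 1.971 V, V_2 = 0.01164 V, V_3 = 0.0009502 V
The requested potential is V_1 = 1.971 V.

Final answer: V_1 = 1.971 V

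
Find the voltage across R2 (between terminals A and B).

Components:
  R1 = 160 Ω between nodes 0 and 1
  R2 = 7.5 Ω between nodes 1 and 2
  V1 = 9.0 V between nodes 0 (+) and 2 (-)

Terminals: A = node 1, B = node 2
R1 and R2 are in series across V1 (node 0 → node 1 → node 2), and the output A–B is taken across R2, so this is a voltage divider.
Series current: I = V1/(R1 + R2) = 9/(160 + 7.5) = 9/167.5 = 0.05373 A
V_R2 = I × R2 = V1 × R2/(R1 + R2) = 9 × 7.5/167.5 = 0.403 V

Final answer: 0.403 V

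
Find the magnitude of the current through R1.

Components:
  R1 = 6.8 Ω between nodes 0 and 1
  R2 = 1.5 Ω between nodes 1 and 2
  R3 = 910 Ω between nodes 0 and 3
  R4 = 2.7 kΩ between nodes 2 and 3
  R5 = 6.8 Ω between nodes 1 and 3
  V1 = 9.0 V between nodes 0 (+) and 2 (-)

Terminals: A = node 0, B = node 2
Nodal analysis, taking node 2 as the 0 V reference.
Source V1 fixes V_0 = 9 V.
KCL at each unknown node (sum of currents leaving = 0; resistances in Ω):
  Node 1: (V_1 - 9)/6.8 + (V_1 - 0)/1.5 + (V_1 - V_3)/6.8 = 0
  Node 3: (V_3 - 9)/910 + (V_3 - 0)/2700 + (V_3 - V_1)/6.8 = 0
Collecting terms (coefficients in siemens):
  0.9608·V_1 - 0.1471·V_3 = 1.324
  0.1485·V_3 - 0.1471·V_1 = 0.00989
Determinant D = (0.9608)(0.1485) - (-0.1471)(-0.1471) = 0.1211
V_1 = [(1.324)(0.1485) - (-0.1471)(0.00989)]/D = 1.636 V
V_3 = [(0.9608)(0.00989) - (1.324)(-0.1471)]/D = 1.686 V
I_R1 = (V_0 - V_1)/R1 = (9 - 1.636)/6.8 = 1.083 A
|I_R1| = 1.083 A

Final answer: |I_R1| = 1.083 A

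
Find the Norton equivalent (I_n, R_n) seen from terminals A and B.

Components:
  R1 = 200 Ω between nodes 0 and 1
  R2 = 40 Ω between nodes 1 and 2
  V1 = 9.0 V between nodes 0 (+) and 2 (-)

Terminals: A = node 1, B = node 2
Find the Thévenin equivalent first; then I_n = V_th/R_th and R_n = R_th.
Step 1 — V_th is the open-circuit voltage V_A - V_B (nothing connected across the terminals).
Nodal analysis, taking node 2 as the 0 V reference.
Source V1 fixes V_0 = 9 V.
KCL at each unknown node (sum of currents leaving = 0; resistances in Ω):
  Node 1: (V_1 - 9)/200 + (V_1 - 0)/40 = 0
Collecting terms: 0.03 × V_1 = 0.045  =>  V_1 = 1.5 V
V_th = V_1 - V_2 = 1.5 - 0 = 1.5 V
Step 2 — R_th: zero the source — replace V1 by a short circuit (node 2 merges into node 0) — and find the resistance seen between A (node 1) and B (node 0).
Reduce the network between node 1 (A) and node 0 (B) by series/parallel combination:
  Rp1 = R1 ‖ R2 (parallel, both between nodes 0 and 1) = 1/(1/200 + 1/40) = 33.33 Ω
R_th = 33.33 Ω
I_n = V_th/R_th = 1.5/33.33 = 0.045 A, and R_n = R_th = 33.33 Ω

Final answer: I_n = 0.045 A, R_n = 33.33 Ω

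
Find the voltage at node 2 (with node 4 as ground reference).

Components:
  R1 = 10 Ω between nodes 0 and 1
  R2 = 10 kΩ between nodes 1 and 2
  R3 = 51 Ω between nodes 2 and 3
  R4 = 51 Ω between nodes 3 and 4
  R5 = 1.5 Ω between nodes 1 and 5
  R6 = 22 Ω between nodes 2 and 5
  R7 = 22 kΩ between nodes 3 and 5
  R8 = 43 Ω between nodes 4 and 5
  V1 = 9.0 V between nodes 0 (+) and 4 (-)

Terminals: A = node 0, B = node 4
Nodal analysis, taking node 4 as the 0 V reference.
Source V1 fixes V_0 = 9 V.
KCL at each unknown node (sum of currents leaving = 0; resistances in Ω):
  Node 1: (V_1 - 9)/10 + (V_1 - V_2)/10000 + (V_1 - V_5)/1.5 = 0
  Node 2: (V_2 - V_1)/10000 + (V_2 - V_3)/51 + (V_2 - V_5)/22 = 0
  Node 3: (V_3 - V_2)/51 + (V_3 - 0)/51 + (V_3 - V_5)/22000 = 0
  Node 5: (V_5 - V_1)/1.5 + (V_5 - V_2)/22 + (V_5 - V_3)/22000 + (V_5 - 0)/43 = 0
Collecting terms (coefficients in siemens):
  0.7668·V_1 - 0.0001·V_2 - 0.6667·V_5 = 0.9
  0.06516·V_2 - 0.0001·V_1 - 0.01961·V_3 - 0.04545·V_5 = 0
  0.03926·V_3 - 0.01961·V_2 - 0.00004545·V_5 = 0
  0.7354·V_5 - 0.6667·V_1 - 0.04545·V_2 - 0.00004545·V_3 = 0
Solving these 4 simultaneous equations (Gaussian elimination) gives:
  V_1 = 6.927 V, V_2 = 5.446 V, V_3 = 2.728 V, V_5 = 6.616 V
The requested potential is V_2 = 5.446 V.

Final answer: V_2 = 5.446 V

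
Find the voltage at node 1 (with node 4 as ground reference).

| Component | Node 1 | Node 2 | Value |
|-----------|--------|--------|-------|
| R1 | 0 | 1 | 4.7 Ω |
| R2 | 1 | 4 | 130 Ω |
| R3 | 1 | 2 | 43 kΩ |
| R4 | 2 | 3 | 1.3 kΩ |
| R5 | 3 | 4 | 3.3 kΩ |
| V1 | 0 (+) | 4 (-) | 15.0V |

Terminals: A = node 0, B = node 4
Nodal analysis, taking node 4 as the 0 V reference.
Source V1 fixes V_0 = 15 V.
KCL at each unknown node (sum of currents leaving = 0; resistances in Ω):
  Node 1: (V_1 - 15)/4.7 + (V_1 - 0)/130 + (V_1 - V_2)/43000 = 0
  Node 2: (V_2 - V_1)/43000 + (V_2 - V_3)/1300 = 0
  Node 3: (V_3 - V_2)/1300 + (V_3 - 0)/3300 = 0
Collecting terms (coefficients in siemens):
  0.2205·V_1 - 0.00002326·V_2 = 3.191
  0.0007925·V_2 - 0.00002326·V_1 - 0.0007692·V_3 = 0
  0.001072·V_3 - 0.0007692·V_2 = 0
Solving these 3 simultaneous equations (Gaussian elimination) gives:
  V_1 = 14.48 V, V_2 = 1.399 V, V_3 = 1.004 V
The requested potential is V_1 = 14.48 V.

Final answer: V_1 = 14.48 V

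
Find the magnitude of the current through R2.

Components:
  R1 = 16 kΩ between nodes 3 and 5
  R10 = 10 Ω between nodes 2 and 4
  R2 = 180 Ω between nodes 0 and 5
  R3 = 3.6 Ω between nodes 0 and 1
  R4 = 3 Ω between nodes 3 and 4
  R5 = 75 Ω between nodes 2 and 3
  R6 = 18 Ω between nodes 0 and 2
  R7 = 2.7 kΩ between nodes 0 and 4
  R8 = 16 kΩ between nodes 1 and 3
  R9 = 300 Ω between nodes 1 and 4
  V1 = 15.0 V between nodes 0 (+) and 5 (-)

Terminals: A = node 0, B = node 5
Nodal analysis, taking node 5 as the 0 V reference.
Source V1 fixes V_0 = 15 V.
KCL at each unknown node (sum of currents leaving = 0; resistances in Ω):
  Node 1: (V_1 - 15)/3.6 + (V_1 - V_3)/16000 + (V_1 - V_4)/300 = 0
  Node 2: (V_2 - V_3)/75 + (V_2 - 15)/18 + (V_2 - V_4)/10 = 0
  Node 3: (V_3 - 0)/16000 + (V_3 - V_4)/3 + (V_3 - V_2)/75 + (V_3 - V_1)/16000 = 0
  Node 4: (V_4 - V_3)/3 + (V_4 - 15)/2700 + (V_4 - V_1)/300 + (V_4 - V_2)/10 = 0
Collecting terms (coefficients in siemens):
  0.2812·V_1 - 0.0000625·V_3 - 0.003333·V_4 = 4.167
  0.1689·V_2 - 0.01333·V_3 - 0.1·V_4 = 0.8333
  0.3468·V_3 - 0.0000625·V_1 - 0.01333·V_2 - 0.3333·V_4 = 0
  0.437·V_4 - 0.003333·V_1 - 0.1·V_2 - 0.3333·V_3 = 0.005556
Solving these 4 simultaneous equations (Gaussian elimination) gives:
  V_1 = 15 V, V_2 = 14.98 V, V_3 = 14.98 V, V_4 = 14.98 V
I_R2 = (V_0 - V_5)/R2 = (15 - 0)/180 = 0.08333 A
|I_R2| = 0.08333 A

Final answer: |I_R2| = 0.08333 A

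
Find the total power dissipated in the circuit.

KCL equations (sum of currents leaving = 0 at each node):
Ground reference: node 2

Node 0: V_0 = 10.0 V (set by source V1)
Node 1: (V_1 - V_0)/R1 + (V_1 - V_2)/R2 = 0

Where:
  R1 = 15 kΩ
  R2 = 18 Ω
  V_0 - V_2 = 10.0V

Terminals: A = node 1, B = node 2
Nodal analysis, taking node 2 as the 0 V reference.
Source V1 fixes V_0 = 10 V.
KCL at each unknown node (sum of currents leaving = 0; resistances in Ω):
  Node 1: (V_1 - 10)/15000 + (V_1 - 0)/18 = 0
Collecting terms: 0.05562 × V_1 = 0.0006667  =>  V_1 = 0.01199 V
Power in each resistor, P = (ΔV)²/R:
  P_R1 = (10 - 0.01199)²/15000 = 0.006651 W
  P_R2 = (0.01199 - 0)²/18 = 0.000007981 W
P_total = P_R1 + P_R2 = 0.006659 W

Final answer: 0.006659 W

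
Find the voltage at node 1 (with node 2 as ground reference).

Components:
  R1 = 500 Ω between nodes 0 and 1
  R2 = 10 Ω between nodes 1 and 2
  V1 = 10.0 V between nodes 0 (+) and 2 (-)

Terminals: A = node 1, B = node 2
Nodal analysis, taking node 2 as the 0 V reference.
Source V1 fixes V_0 = 10 V.
KCL at each unknown node (sum of currents leaving = 0; resistances in Ω):
  Node 1: (V_1 - 10)/500 + (V_1 - 0)/10 = 0
Collecting terms: 0.102 × V_1 = 0.02  =>  V_1 = 0.1961 V
The requested potential is V_1 = 0.1961 V.

Final answer: V_1 = 0.1961 V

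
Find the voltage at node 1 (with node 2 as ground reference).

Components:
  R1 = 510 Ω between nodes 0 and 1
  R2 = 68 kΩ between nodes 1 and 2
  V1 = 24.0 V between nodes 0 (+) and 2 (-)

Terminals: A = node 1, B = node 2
Nodal analysis, taking node 2 as the 0 V reference.
Source V1 fixes V_0 = 24 V.
KCL at each unknown node (sum of currents leaving = 0; resistances in Ω):
  Node 1: (V_1 - 24)/510 + (V_1 - 0)/68000 = 0
Collecting terms: 0.001975 × V_1 = 0.04706  =>  V_1 = 23.82 V
The requested potential is V_1 = 23.82 V.

Final answer: V_1 = 23.82 V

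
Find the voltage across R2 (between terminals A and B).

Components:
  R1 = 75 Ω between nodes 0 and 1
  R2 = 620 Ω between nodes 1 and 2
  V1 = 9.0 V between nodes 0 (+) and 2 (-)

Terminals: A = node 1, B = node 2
R1 and R2 are in series across V1 (node 0 → node 1 → node 2), and the output A–B is taken across R2, so this is a voltage divider.
Series current: I = V1/(R1 + R2) = 9/(75 + 620) = 9/695 = 0.01295 A
V_R2 = I × R2 = V1 × R2/(R1 + R2) = 9 × 620/695 = 8.029 V

Final answer: 8.029 V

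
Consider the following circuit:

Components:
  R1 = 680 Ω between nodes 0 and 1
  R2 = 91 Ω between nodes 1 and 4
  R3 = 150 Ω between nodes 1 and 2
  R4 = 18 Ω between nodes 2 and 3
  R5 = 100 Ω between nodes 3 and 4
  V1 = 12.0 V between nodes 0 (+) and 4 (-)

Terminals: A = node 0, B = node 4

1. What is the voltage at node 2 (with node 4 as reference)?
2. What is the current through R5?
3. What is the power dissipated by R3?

Nodal analysis, taking node 4 as the 0 V reference.
Source V1 fixes V_0 = 12 V.
KCL at each unknown node (sum of currents leaving = 0; resistances in Ω):
  Node 1: (V_1 - 12)/680 + (V_1 - 0)/91 + (V_1 - V_2)/150 = 0
  Node 2: (V_2 - V_1)/150 + (V_2 - V_3)/18 = 0
  Node 3: (V_3 - V_2)/18 + (V_3 - 0)/100 = 0
Collecting terms (coefficients in siemens):
  0.01913·V_1 - 0.006667·V_2 = 0.01765
  0.06222·V_2 - 0.006667·V_1 - 0.05556·V_3 = 0
  0.06556·V_3 - 0.05556·V_2 = 0
Solving these 3 simultaneous equations (Gaussian elimination) gives:
  V_1 = 1.09 V, V_2 = 0.4799 V, V_3 = 0.4067 V
Part 1:
  Read off the nodal solution: V_2 = 0.4799 V
Part 2:
  I_R5 = (V_3 - V_4)/R5 = (0.4067 - 0)/100 = 0.004067 A
  Magnitude: I_R5 = 0.004067 A
Part 3:
  I_R3 = (V_1 - V_2)/R3 = (1.09 - 0.4799)/150 = 0.004067 A
  P_R3 = I_R3² × R3 = (0.004067)² × 150 = 0.002481 W

Final answers:
1. V_2 = 0.4799 V
2. I_R5 = 0.004067 A
3. P_R3 = 0.002481 W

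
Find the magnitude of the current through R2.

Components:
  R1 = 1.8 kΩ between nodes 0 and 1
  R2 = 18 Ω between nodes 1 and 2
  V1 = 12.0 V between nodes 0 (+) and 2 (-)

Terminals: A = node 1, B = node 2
Nodal analysis, taking node 2 as the 0 V reference.
Source V1 fixes V_0 = 12 V.
KCL at each unknown node (sum of currents leaving = 0; resistances in Ω):
  Node 1: (V_1 - 12)/1800 + (V_1 - 0)/18 = 0
Collecting terms: 0.05611 × V_1 = 0.006667  =>  V_1 = 0.1188 V
I_R2 = (V_1 - V_2)/R2 = (0.1188 - 0)/18 = 0.006601 A
|I_R2| = 0.006601 A

Final answer: |I_R2| = 0.006601 A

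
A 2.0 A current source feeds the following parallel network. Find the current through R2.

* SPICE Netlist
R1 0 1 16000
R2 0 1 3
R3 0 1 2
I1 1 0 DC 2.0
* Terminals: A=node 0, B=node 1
All resistors sit directly between nodes 0 and 1, so they are in parallel and share one voltage V; the full source current 2 A splits among them.
1/R_par = 1/16000 + 1/3 + 1/2 = 0.8334 S  =>  R_par = 1.2 Ω
V = I × R_par = 2 × 1.2 = 2.4 V
I_R2 = V/R2 = 2.4/3 = 0.7999 A

Final answer: 0.7999 A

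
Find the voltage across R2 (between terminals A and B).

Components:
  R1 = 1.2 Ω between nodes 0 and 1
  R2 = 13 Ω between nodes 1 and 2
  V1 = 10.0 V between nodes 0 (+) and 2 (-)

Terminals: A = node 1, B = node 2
R1 and R2 are in series across V1 (node 0 → node 1 → node 2), and the output A–B is taken across R2, so this is a voltage divider.
Series current: I = V1/(R1 + R2) = 10/(1.2 + 13) = 10/14.2 = 0.7042 A
V_R2 = I × R2 = V1 × R2/(R1 + R2) = 10 × 13/14.2 = 9.155 V

Final answer: 9.155 V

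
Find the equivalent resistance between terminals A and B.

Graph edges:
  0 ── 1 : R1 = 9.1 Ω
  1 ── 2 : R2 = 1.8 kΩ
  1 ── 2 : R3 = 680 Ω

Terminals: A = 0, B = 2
Reduce the network between node 0 (A) and node 2 (B) by series/parallel combination:
  Rp1 = R2 ‖ R3 (parallel, both between nodes 1 and 2) = 1/(1/1800 + 1/680) = 493.5 Ω
  Rs1 = R1 + Rp1 (series, joined only at node 1) = 9.1 + 493.5 = 502.6 Ω
R_eq = 502.6 Ω

Final answer: 502.6 Ω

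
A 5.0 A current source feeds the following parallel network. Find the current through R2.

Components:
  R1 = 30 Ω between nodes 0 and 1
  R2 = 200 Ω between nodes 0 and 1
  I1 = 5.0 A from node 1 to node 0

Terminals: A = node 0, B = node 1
All resistors sit directly between nodes 0 and 1, so they are in parallel and share one voltage V; the full source current 5 A splits among them.
1/R_par = 1/30 + 1/200 = 0.03833 S  =>  R_par = 26.09 Ω
V = I × R_par = 5 × 26.09 = 130.4 V
I_R2 = V/R2 = 130.4/200 = 0.6522 A

Final answer: 0.6522 A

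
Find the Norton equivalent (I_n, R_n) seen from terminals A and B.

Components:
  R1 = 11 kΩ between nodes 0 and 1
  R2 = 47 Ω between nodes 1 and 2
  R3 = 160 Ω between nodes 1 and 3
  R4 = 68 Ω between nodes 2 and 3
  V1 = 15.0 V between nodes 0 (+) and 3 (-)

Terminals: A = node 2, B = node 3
Find the Thévenin equivalent first; then I_n = V_th/R_th and R_n = R_th.
Step 1 — V_th is the open-circuit voltage V_A - V_B (nothing connected across the terminals).
Nodal analysis, taking node 3 as the 0 V reference.
Source V1 fixes V_0 = 15 V.
KCL at each unknown node (sum of currents leaving = 0; resistances in Ω):
  Node 1: (V_1 - 15)/11000 + (V_1 - V_2)/47 + (V_1 - 0)/160 = 0
  Node 2: (V_2 - V_1)/47 + (V_2 - 0)/68 = 0
Collecting terms (coefficients in siemens):
  0.02762·V_1 - 0.02128·V_2 = 0.001364
  0.03598·V_2 - 0.02128·V_1 = 0
Determinant D = (0.02762)(0.03598) - (-0.02128)(-0.02128) = 0.0005411
V_1 = [(0.001364)(0.03598) - (-0.02128)(0)]/D = 0.09069 V
V_2 = [(0.02762)(0) - (0.001364)(-0.02128)]/D = 0.05362 V
V_th = V_2 - V_3 = 0.05362 - 0 = 0.05362 V
Step 2 — R_th: zero the source — replace V1 by a short circuit (node 3 merges into node 0) — and find the resistance seen between A (node 2) and B (node 0).
Reduce the network between node 2 (A) and node 0 (B) by series/parallel combination:
  Rp1 = R1 ‖ R3 (parallel, both between nodes 0 and 1) = 1/(1/11000 + 1/160) = 157.7 Ω
  Rs1 = R2 + Rp1 (series, joined only at node 1) = 47 + 157.7 = 204.7 Ω
  Rp2 = R4 ‖ Rs1 (parallel, both between nodes 0 and 2) = 1/(1/68 + 1/204.7) = 51.04 Ω
R_th = 51.04 Ω
I_n = V_th/R_th = 0.05362/51.04 = 0.001051 A, and R_n = R_th = 51.04 Ω

Final answer: I_n = 0.001051 A, R_n = 51.04 Ω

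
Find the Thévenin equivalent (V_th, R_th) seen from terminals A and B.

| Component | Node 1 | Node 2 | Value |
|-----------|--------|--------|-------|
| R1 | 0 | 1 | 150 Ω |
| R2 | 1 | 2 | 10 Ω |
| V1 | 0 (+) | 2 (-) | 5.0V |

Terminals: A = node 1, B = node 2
Step 1 — V_th is the open-circuit voltage V_A - V_B (nothing connected across the terminals).
Nodal analysis, taking node 2 as the 0 V reference.
Source V1 fixes V_0 = 5 V.
KCL at each unknown node (sum of currents leaving = 0; resistances in Ω):
  Node 1: (V_1 - 5)/150 + (V_1 - 0)/10 = 0
Collecting terms: 0.1067 × V_1 = 0.03333  =>  V_1 = 0.3125 V
V_th = V_1 - V_2 = 0.3125 - 0 = 0.3125 V
Step 2 — R_th: zero the source — replace V1 by a short circuit (node 2 merges into node 0) — and find the resistance seen between A (node 1) and B (node 0).
Reduce the network between node 1 (A) and node 0 (B) by series/parallel combination:
  Rp1 = R1 ‖ R2 (parallel, both between nodes 0 and 1) = 1/(1/150 + 1/10) = 9.375 Ω
R_th = 9.375 Ω

Final answer: V_th = 0.3125 V, R_th = 9.375 Ω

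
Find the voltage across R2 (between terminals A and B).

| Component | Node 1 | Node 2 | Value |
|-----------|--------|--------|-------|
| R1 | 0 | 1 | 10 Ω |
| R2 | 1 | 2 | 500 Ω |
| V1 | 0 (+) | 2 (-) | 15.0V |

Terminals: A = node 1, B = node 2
R1 and R2 are in series across V1 (node 0 → node 1 → node 2), and the output A–B is taken across R2, so this is a voltage divider.
Series current: I = V1/(R1 + R2) = 15/(10 + 500) = 15/510 = 0.02941 A
V_R2 = I × R2 = V1 × R2/(R1 + R2) = 15 × 500/510 = 14.71 V

Final answer: 14.71 V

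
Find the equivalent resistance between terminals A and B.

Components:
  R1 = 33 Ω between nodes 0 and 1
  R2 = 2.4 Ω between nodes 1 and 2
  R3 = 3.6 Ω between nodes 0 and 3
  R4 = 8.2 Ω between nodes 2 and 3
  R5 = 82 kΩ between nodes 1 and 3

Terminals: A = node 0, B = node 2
The network is not a plain series/parallel combination. Inject a 1 A test current into terminal A (node 0) and return it from terminal B (node 2); then R_eq = V_A / (1 A).
Nodal analysis, taking node 2 as the 0 V reference.
Current source I_test pushes 1 A into node 0 and draws it out of node 2.
KCL at each unknown node (sum of currents leaving = 0; resistances in Ω):
  Node 0: (V_0 - V_1)/33 + (V_0 - V_3)/3.6 - 1 = 0
  Node 1: (V_1 - V_0)/33 + (V_1 - 0)/2.4 + (V_1 - V_3)/82000 = 0
  Node 3: (V_3 - V_0)/3.6 + (V_3 - V_1)/82000 + (V_3 - 0)/8.2 = 0
Collecting terms (coefficients in siemens):
  0.3081·V_0 - 0.0303·V_1 - 0.2778·V_3 = 1
  0.447·V_1 - 0.0303·V_0 - 0.0000122·V_3 = 0
  0.3997·V_3 - 0.2778·V_0 - 0.0000122·V_1 = 0
Solving these 3 simultaneous equations (Gaussian elimination) gives:
  V_0 = 8.85 V, V_1 = 0.6001 V, V_3 = 6.15 V
R_eq = V_0 / 1 A = 8.85 Ω

Final answer: 8.85 Ω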